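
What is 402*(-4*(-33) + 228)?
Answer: 144720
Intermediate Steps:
402*(-4*(-33) + 228) = 402*(132 + 228) = 402*360 = 144720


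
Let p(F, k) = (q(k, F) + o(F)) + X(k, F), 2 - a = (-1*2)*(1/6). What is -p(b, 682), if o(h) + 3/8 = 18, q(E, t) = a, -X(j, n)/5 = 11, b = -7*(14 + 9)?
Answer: 841/24 ≈ 35.042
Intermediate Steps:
a = 7/3 (a = 2 - (-1*2)*1/6 = 2 - (-2)*1*(⅙) = 2 - (-2)/6 = 2 - 1*(-⅓) = 2 + ⅓ = 7/3 ≈ 2.3333)
b = -161 (b = -7*23 = -161)
X(j, n) = -55 (X(j, n) = -5*11 = -55)
q(E, t) = 7/3
o(h) = 141/8 (o(h) = -3/8 + 18 = 141/8)
p(F, k) = -841/24 (p(F, k) = (7/3 + 141/8) - 55 = 479/24 - 55 = -841/24)
-p(b, 682) = -1*(-841/24) = 841/24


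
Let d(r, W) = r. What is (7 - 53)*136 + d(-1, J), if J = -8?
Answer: -6257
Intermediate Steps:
(7 - 53)*136 + d(-1, J) = (7 - 53)*136 - 1 = -46*136 - 1 = -6256 - 1 = -6257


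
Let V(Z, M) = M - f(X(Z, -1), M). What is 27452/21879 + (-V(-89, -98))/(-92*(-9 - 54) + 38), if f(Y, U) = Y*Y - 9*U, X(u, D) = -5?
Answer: 182143363/127642086 ≈ 1.4270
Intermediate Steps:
f(Y, U) = Y² - 9*U
V(Z, M) = -25 + 10*M (V(Z, M) = M - ((-5)² - 9*M) = M - (25 - 9*M) = M + (-25 + 9*M) = -25 + 10*M)
27452/21879 + (-V(-89, -98))/(-92*(-9 - 54) + 38) = 27452/21879 + (-(-25 + 10*(-98)))/(-92*(-9 - 54) + 38) = 27452*(1/21879) + (-(-25 - 980))/(-92*(-63) + 38) = 27452/21879 + (-1*(-1005))/(5796 + 38) = 27452/21879 + 1005/5834 = 182143363/127642086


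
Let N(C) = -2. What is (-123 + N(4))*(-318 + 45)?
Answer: 34125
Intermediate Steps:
(-123 + N(4))*(-318 + 45) = (-123 - 2)*(-318 + 45) = -125*(-273) = 34125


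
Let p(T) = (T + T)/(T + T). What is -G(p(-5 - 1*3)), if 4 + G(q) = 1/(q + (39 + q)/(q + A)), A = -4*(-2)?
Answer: 187/49 ≈ 3.8163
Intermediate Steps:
A = 8
p(T) = 1 (p(T) = (2*T)/((2*T)) = (2*T)*(1/(2*T)) = 1)
G(q) = -4 + 1/(q + (39 + q)/(8 + q)) (G(q) = -4 + 1/(q + (39 + q)/(q + 8)) = -4 + 1/(q + (39 + q)/(8 + q)))
-G(p(-5 - 1*3)) = -(-148 - 35*1 - 4*1²)/(39 + 1² + 9*1) = -(-148 - 35 - 4*1)/(39 + 1 + 9) = -(-148 - 35 - 4)/49 = -(-187)/49 = -1*(-187/49) = 187/49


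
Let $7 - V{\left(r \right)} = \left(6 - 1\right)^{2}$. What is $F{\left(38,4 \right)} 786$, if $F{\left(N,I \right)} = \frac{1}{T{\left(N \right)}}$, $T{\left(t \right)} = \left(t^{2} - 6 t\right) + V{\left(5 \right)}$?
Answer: $\frac{393}{599} \approx 0.65609$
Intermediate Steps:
$V{\left(r \right)} = -18$ ($V{\left(r \right)} = 7 - \left(6 - 1\right)^{2} = 7 - 5^{2} = 7 - 25 = -18$)
$T{\left(t \right)} = -18 + t^{2} - 6 t$ ($T{\left(t \right)} = \left(t^{2} - 6 t\right) - 18 = -18 + t^{2} - 6 t$)
$F{\left(N,I \right)} = \frac{1}{-18 + N^{2} - 6 N}$
$F{\left(38,4 \right)} 786 = \frac{1}{-18 + 38^{2} - 228} \cdot 786 = \frac{1}{-18 + 1444 - 228} \cdot 786 = \frac{1}{1198} \cdot 786 = \frac{393}{599}$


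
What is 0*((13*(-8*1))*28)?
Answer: 0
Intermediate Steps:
0*((13*(-8*1))*28) = 0*((13*(-8))*28) = 0*(-104*28) = 0*(-2912) = 0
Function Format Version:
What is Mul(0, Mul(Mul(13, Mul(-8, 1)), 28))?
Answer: 0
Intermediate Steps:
Mul(0, Mul(Mul(13, Mul(-8, 1)), 28)) = Mul(0, Mul(Mul(13, -8), 28)) = Mul(0, Mul(-104, 28)) = Mul(0, -2912) = 0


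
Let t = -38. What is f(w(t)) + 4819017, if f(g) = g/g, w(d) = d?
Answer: 4819018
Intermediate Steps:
f(g) = 1
f(w(t)) + 4819017 = 1 + 4819017 = 4819018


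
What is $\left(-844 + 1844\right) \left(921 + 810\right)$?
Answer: $1731000$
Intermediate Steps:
$\left(-844 + 1844\right) \left(921 + 810\right) = 1000 \cdot 1731 = 1731000$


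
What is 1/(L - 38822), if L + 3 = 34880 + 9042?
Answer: 1/5097 ≈ 0.00019619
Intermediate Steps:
L = 43919 (L = -3 + (34880 + 9042) = -3 + 43922 = 43919)
1/(L - 38822) = 1/(43919 - 38822) = 1/5097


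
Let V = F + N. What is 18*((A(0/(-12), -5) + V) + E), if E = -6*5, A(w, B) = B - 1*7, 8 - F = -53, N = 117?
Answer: 2448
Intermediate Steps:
F = 61 (F = 8 - 1*(-53) = 8 + 53 = 61)
A(w, B) = -7 + B (A(w, B) = B - 7 = -7 + B)
E = -30
V = 178 (V = 61 + 117 = 178)
18*((A(0/(-12), -5) + V) + E) = 18*(((-7 - 5) + 178) - 30) = 18*((-12 + 178) - 30) = 18*(166 - 30) = 18*136 = 2448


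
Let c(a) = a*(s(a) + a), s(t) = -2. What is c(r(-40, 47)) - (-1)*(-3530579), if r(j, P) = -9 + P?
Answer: -3529211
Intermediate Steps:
c(a) = a*(-2 + a)
c(r(-40, 47)) - (-1)*(-3530579) = (-9 + 47)*(-2 + (-9 + 47)) - (-1)*(-3530579) = 38*(-2 + 38) - 1*3530579 = 38*36 - 3530579 = 1368 - 3530579 = -3529211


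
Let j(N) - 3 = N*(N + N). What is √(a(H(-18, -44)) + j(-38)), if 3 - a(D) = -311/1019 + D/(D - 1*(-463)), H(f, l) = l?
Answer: √527638522922119/426961 ≈ 53.800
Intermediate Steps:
a(D) = 3368/1019 - D/(463 + D) (a(D) = 3 - (-311/1019 + D/(D - 1*(-463))) = 3 - (-311*1/1019 + D/(D + 463)) = 3 - (-311/1019 + D/(463 + D)) = 3 + (311/1019 - D/(463 + D)) = 3368/1019 - D/(463 + D))
j(N) = 3 + 2*N² (j(N) = 3 + N*(N + N) = 3 + N*(2*N) = 3 + 2*N²)
√(a(H(-18, -44)) + j(-38)) = √((1559384 + 2349*(-44))/(1019*(463 - 44)) + (3 + 2*(-38)²)) = √((1/1019)*(1559384 - 103356)/419 + (3 + 2*1444)) = √((1/1019)*(1/419)*1456028 + (3 + 2888)) = √(1456028/426961 + 2891) = √(1235800279/426961) = √527638522922119/426961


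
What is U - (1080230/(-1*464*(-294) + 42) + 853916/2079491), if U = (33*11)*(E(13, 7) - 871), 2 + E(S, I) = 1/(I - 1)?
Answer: -89909464070523661/283763182878 ≈ -3.1685e+5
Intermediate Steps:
E(S, I) = -2 + 1/(-1 + I) (E(S, I) = -2 + 1/(I - 1) = -2 + 1/(-1 + I))
U = -633677/2 (U = (33*11)*((3 - 2*7)/(-1 + 7) - 871) = 363*((3 - 14)/6 - 871) = 363*((⅙)*(-11) - 871) = 363*(-11/6 - 871) = 363*(-5237/6) = -633677/2 ≈ -3.1684e+5)
U - (1080230/(-1*464*(-294) + 42) + 853916/2079491) = -633677/2 - (1080230/(-1*464*(-294) + 42) + 853916/2079491) = -633677/2 - (1080230/(-464*(-294) + 42) + 853916*(1/2079491)) = -633677/2 - (1080230/(136416 + 42) + 853916/2079491) = -633677/2 - (1080230/136458 + 853916/2079491) = -633677/2 - (1080230*(1/136458) + 853916/2079491) = -633677/2 - (540115/68229 + 853916/2079491) = -633677/2 - 1*1181426116229/141881591439 = -633677/2 - 1181426116229/141881591439 = -89909464070523661/283763182878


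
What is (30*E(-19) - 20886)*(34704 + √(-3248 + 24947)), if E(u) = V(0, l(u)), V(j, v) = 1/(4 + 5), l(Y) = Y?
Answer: -724712064 - 62648*√2411 ≈ -7.2779e+8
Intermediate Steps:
V(j, v) = ⅑ (V(j, v) = 1/9 = ⅑)
E(u) = ⅑
(30*E(-19) - 20886)*(34704 + √(-3248 + 24947)) = (30*(⅑) - 20886)*(34704 + √(-3248 + 24947)) = (10/3 - 20886)*(34704 + √21699) = -62648*(34704 + 3*√2411)/3 = -724712064 - 62648*√2411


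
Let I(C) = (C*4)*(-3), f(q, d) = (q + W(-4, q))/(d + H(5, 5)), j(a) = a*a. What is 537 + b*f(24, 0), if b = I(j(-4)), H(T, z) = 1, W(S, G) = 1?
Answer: -4263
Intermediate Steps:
j(a) = a**2
f(q, d) = (1 + q)/(1 + d) (f(q, d) = (q + 1)/(d + 1) = (1 + q)/(1 + d))
I(C) = -12*C (I(C) = (4*C)*(-3) = -12*C)
b = -192 (b = -12*(-4)**2 = -12*16 = -192)
537 + b*f(24, 0) = 537 - 192*(1 + 24)/(1 + 0) = 537 - 192*25/1 = 537 - 192*25 = 537 - 4800 = -4263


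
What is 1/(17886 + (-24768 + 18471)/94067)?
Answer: 94067/1682476065 ≈ 5.5910e-5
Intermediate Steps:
1/(17886 + (-24768 + 18471)/94067) = 1/(17886 - 6297*1/94067) = 1/(17886 - 6297/94067) = 1/(1682476065/94067) = 94067/1682476065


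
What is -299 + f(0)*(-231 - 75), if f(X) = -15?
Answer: 4291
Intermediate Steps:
-299 + f(0)*(-231 - 75) = -299 - 15*(-231 - 75) = -299 - 15*(-306) = -299 + 4590 = 4291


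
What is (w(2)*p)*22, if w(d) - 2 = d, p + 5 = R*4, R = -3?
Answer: -1496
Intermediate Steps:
p = -17 (p = -5 - 3*4 = -5 - 12 = -17)
w(d) = 2 + d
(w(2)*p)*22 = ((2 + 2)*(-17))*22 = (4*(-17))*22 = -68*22 = -1496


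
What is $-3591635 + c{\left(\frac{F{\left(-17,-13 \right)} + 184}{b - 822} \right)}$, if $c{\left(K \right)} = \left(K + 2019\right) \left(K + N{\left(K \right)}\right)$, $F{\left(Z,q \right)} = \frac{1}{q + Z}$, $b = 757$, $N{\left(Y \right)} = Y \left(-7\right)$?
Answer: $- \frac{2254500561661}{633750} \approx -3.5574 \cdot 10^{6}$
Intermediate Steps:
$N{\left(Y \right)} = - 7 Y$
$F{\left(Z,q \right)} = \frac{1}{Z + q}$
$c{\left(K \right)} = - 6 K \left(2019 + K\right)$ ($c{\left(K \right)} = \left(K + 2019\right) \left(K - 7 K\right) = \left(2019 + K\right) \left(- 6 K\right) = - 6 K \left(2019 + K\right)$)
$-3591635 + c{\left(\frac{F{\left(-17,-13 \right)} + 184}{b - 822} \right)} = -3591635 + 6 \frac{\frac{1}{-17 - 13} + 184}{757 - 822} \left(-2019 - \frac{\frac{1}{-17 - 13} + 184}{757 - 822}\right) = -3591635 + 6 \frac{\frac{1}{-30} + 184}{-65} \left(-2019 - \frac{\frac{1}{-30} + 184}{-65}\right) = -3591635 + 6 \left(- \frac{1}{30} + 184\right) \left(- \frac{1}{65}\right) \left(-2019 - \left(- \frac{1}{30} + 184\right) \left(- \frac{1}{65}\right)\right) = -3591635 + 6 \cdot \frac{5519}{30} \left(- \frac{1}{65}\right) \left(-2019 - \frac{5519}{30} \left(- \frac{1}{65}\right)\right) = -3591635 + 6 \left(- \frac{5519}{1950}\right) \left(-2019 - - \frac{5519}{1950}\right) = -3591635 + 6 \left(- \frac{5519}{1950}\right) \left(-2019 + \frac{5519}{1950}\right) = -3591635 + 6 \left(- \frac{5519}{1950}\right) \left(- \frac{3931531}{1950}\right) = -3591635 + \frac{21698119589}{633750} = - \frac{2254500561661}{633750}$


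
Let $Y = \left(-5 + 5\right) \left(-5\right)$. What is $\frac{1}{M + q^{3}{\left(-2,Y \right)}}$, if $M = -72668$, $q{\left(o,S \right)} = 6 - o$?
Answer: $- \frac{1}{72156} \approx -1.3859 \cdot 10^{-5}$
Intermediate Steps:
$Y = 0$ ($Y = 0 \left(-5\right) = 0$)
$\frac{1}{M + q^{3}{\left(-2,Y \right)}} = \frac{1}{-72668 + \left(6 - -2\right)^{3}} = \frac{1}{-72668 + \left(6 + 2\right)^{3}} = \frac{1}{-72668 + 8^{3}} = \frac{1}{-72668 + 512} = \frac{1}{-72156} = - \frac{1}{72156}$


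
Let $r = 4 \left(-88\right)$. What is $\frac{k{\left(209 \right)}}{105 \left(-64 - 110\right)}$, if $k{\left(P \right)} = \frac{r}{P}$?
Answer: $\frac{16}{173565} \approx 9.2185 \cdot 10^{-5}$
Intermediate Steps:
$r = -352$
$k{\left(P \right)} = - \frac{352}{P}$
$\frac{k{\left(209 \right)}}{105 \left(-64 - 110\right)} = \frac{\left(-352\right) \frac{1}{209}}{105 \left(-64 - 110\right)} = \frac{\left(-352\right) \frac{1}{209}}{105 \left(-174\right)} = - \frac{32}{19 \left(-18270\right)} = \left(- \frac{32}{19}\right) \left(- \frac{1}{18270}\right) = \frac{16}{173565}$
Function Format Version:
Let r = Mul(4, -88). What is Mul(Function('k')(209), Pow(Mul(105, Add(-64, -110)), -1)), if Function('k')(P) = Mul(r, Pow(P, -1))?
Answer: Rational(16, 173565) ≈ 9.2185e-5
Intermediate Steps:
r = -352
Function('k')(P) = Mul(-352, Pow(P, -1))
Mul(Function('k')(209), Pow(Mul(105, Add(-64, -110)), -1)) = Mul(Mul(-352, Pow(209, -1)), Pow(Mul(105, Add(-64, -110)), -1)) = Mul(Mul(-352, Rational(1, 209)), Pow(Mul(105, -174), -1)) = Mul(Rational(-32, 19), Pow(-18270, -1)) = Mul(Rational(-32, 19), Rational(-1, 18270)) = Rational(16, 173565)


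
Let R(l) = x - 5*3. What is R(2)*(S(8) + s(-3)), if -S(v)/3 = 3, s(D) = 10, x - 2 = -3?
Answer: -16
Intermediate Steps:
x = -1 (x = 2 - 3 = -1)
R(l) = -16 (R(l) = -1 - 5*3 = -1 - 15 = -16)
S(v) = -9 (S(v) = -3*3 = -9)
R(2)*(S(8) + s(-3)) = -16*(-9 + 10) = -16*1 = -16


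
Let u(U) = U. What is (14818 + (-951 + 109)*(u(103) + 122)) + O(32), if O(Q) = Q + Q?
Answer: -174568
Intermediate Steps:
O(Q) = 2*Q
(14818 + (-951 + 109)*(u(103) + 122)) + O(32) = (14818 + (-951 + 109)*(103 + 122)) + 2*32 = (14818 - 842*225) + 64 = (14818 - 189450) + 64 = -174632 + 64 = -174568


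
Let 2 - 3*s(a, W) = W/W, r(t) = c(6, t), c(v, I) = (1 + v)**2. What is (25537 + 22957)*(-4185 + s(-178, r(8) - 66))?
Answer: -608793676/3 ≈ -2.0293e+8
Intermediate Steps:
r(t) = 49 (r(t) = (1 + 6)**2 = 7**2 = 49)
s(a, W) = 1/3 (s(a, W) = 2/3 - W/(3*W) = 2/3 - 1/3*1 = 2/3 - 1/3 = 1/3)
(25537 + 22957)*(-4185 + s(-178, r(8) - 66)) = (25537 + 22957)*(-4185 + 1/3) = 48494*(-12554/3) = -608793676/3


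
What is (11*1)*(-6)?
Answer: -66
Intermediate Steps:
(11*1)*(-6) = 11*(-6) = -66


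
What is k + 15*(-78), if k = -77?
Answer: -1247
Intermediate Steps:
k + 15*(-78) = -77 + 15*(-78) = -77 - 1170 = -1247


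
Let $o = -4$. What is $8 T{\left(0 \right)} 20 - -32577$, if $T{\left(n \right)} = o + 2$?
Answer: $32257$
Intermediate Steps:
$T{\left(n \right)} = -2$ ($T{\left(n \right)} = -4 + 2 = -2$)
$8 T{\left(0 \right)} 20 - -32577 = 8 \left(-2\right) 20 - -32577 = \left(-16\right) 20 + 32577 = -320 + 32577 = 32257$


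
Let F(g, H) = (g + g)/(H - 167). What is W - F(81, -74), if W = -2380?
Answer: -573418/241 ≈ -2379.3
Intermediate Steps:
F(g, H) = 2*g/(-167 + H) (F(g, H) = (2*g)/(-167 + H) = 2*g/(-167 + H))
W - F(81, -74) = -2380 - 2*81/(-167 - 74) = -2380 - 2*81/(-241) = -2380 - 2*81*(-1)/241 = -2380 - 1*(-162/241) = -2380 + 162/241 = -573418/241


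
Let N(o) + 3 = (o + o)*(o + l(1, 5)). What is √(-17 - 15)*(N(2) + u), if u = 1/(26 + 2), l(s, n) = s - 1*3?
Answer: -83*I*√2/7 ≈ -16.769*I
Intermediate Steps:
l(s, n) = -3 + s (l(s, n) = s - 3 = -3 + s)
u = 1/28 ≈ 0.035714
N(o) = -3 + 2*o*(-2 + o) (N(o) = -3 + (o + o)*(o + (-3 + 1)) = -3 + (2*o)*(o - 2) = -3 + (2*o)*(-2 + o) = -3 + 2*o*(-2 + o))
√(-17 - 15)*(N(2) + u) = √(-17 - 15)*((-3 - 4*2 + 2*2²) + 1/28) = √(-32)*((-3 - 8 + 2*4) + 1/28) = (4*I*√2)*((-3 - 8 + 8) + 1/28) = (4*I*√2)*(-3 + 1/28) = (4*I*√2)*(-83/28) = -83*I*√2/7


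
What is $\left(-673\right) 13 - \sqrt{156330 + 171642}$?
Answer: $-8749 - 2 \sqrt{81993} \approx -9321.7$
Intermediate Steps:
$\left(-673\right) 13 - \sqrt{156330 + 171642} = -8749 - \sqrt{327972} = -8749 - 2 \sqrt{81993}$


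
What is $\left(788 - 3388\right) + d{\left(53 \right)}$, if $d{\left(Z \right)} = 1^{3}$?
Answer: $-2599$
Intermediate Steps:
$d{\left(Z \right)} = 1$
$\left(788 - 3388\right) + d{\left(53 \right)} = \left(788 - 3388\right) + 1 = -2600 + 1 = -2599$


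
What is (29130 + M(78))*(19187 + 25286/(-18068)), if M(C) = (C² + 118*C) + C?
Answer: 3856083763320/4517 ≈ 8.5368e+8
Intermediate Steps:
M(C) = C² + 119*C
(29130 + M(78))*(19187 + 25286/(-18068)) = (29130 + 78*(119 + 78))*(19187 + 25286/(-18068)) = (29130 + 78*197)*(19187 + 25286*(-1/18068)) = (29130 + 15366)*(19187 - 12643/9034) = 44496*(173322715/9034) = 3856083763320/4517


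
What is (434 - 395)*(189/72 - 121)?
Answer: -36933/8 ≈ -4616.6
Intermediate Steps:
(434 - 395)*(189/72 - 121) = 39*(189*(1/72) - 121) = 39*(21/8 - 121) = 39*(-947/8) = -36933/8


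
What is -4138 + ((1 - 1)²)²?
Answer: -4138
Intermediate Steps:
-4138 + ((1 - 1)²)² = -4138 + (0²)² = -4138 + 0² = -4138 + 0 = -4138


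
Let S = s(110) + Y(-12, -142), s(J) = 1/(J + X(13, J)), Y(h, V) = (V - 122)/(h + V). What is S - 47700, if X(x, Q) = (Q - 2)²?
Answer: -561599615/11774 ≈ -47698.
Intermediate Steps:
X(x, Q) = (-2 + Q)²
Y(h, V) = (-122 + V)/(V + h)
s(J) = 1/(J + (-2 + J)²)
S = 20185/11774 (S = 1/(110 + (-2 + 110)²) + (-122 - 142)/(-142 - 12) = 1/(110 + 108²) - 264/(-154) = 1/(110 + 11664) - 1/154*(-264) = 1/11774 + 12/7 = 20185/11774 ≈ 1.7144)
S - 47700 = 20185/11774 - 47700 = -561599615/11774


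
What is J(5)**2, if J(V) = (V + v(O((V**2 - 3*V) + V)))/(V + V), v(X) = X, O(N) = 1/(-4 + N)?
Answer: 784/3025 ≈ 0.25917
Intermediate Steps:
J(V) = (V + 1/(-4 + V**2 - 2*V))/(2*V) (J(V) = (V + 1/(-4 + ((V**2 - 3*V) + V)))/(V + V) = (V + 1/(-4 + (V**2 - 2*V)))/((2*V)) = (V + 1/(-4 + V**2 - 2*V))*(1/(2*V)) = (V + 1/(-4 + V**2 - 2*V))/(2*V))
J(5)**2 = ((1/2)*(1 + 5*(-4 + 5*(-2 + 5)))/(5*(-4 + 5*(-2 + 5))))**2 = ((1/2)*(1/5)*(1 + 5*(-4 + 5*3))/(-4 + 5*3))**2 = ((1/2)*(1/5)*(1 + 5*(-4 + 15))/(-4 + 15))**2 = ((1/2)*(1/5)*(1 + 5*11)/11)**2 = ((1/2)*(1/5)*(1/11)*(1 + 55))**2 = ((1/2)*(1/5)*(1/11)*56)**2 = (28/55)**2 = 784/3025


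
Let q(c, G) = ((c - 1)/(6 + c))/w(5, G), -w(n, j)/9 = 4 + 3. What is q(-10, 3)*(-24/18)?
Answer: 11/189 ≈ 0.058201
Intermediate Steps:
w(n, j) = -63 (w(n, j) = -9*(4 + 3) = -9*7 = -63)
q(c, G) = -(-1 + c)/(63*(6 + c)) (q(c, G) = ((c - 1)/(6 + c))/(-63) = ((-1 + c)/(6 + c))*(-1/63) = -(-1 + c)/(63*(6 + c)))
q(-10, 3)*(-24/18) = ((1 - 1*(-10))/(63*(6 - 10)))*(-24/18) = ((1/63)*(1 + 10)/(-4))*(-24*1/18) = ((1/63)*(-1/4)*11)*(-4/3) = -11/252*(-4/3) = 11/189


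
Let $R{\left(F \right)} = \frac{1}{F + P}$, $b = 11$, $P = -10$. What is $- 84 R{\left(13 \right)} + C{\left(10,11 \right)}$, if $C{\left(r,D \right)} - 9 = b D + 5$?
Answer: $107$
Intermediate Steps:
$R{\left(F \right)} = \frac{1}{-10 + F}$ ($R{\left(F \right)} = \frac{1}{F - 10} = \frac{1}{-10 + F}$)
$C{\left(r,D \right)} = 14 + 11 D$ ($C{\left(r,D \right)} = 9 + \left(11 D + 5\right) = 9 + \left(5 + 11 D\right) = 14 + 11 D$)
$- 84 R{\left(13 \right)} + C{\left(10,11 \right)} = - \frac{84}{-10 + 13} + \left(14 + 11 \cdot 11\right) = - \frac{84}{3} + \left(14 + 121\right) = \left(-84\right) \frac{1}{3} + 135 = -28 + 135 = 107$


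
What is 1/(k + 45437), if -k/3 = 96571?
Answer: -1/244276 ≈ -4.0937e-6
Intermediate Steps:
k = -289713 (k = -3*96571 = -289713)
1/(k + 45437) = 1/(-289713 + 45437) = 1/(-244276) = -1/244276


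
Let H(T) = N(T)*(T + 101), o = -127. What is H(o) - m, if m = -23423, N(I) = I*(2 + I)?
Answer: -389327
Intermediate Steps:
H(T) = T*(2 + T)*(101 + T) (H(T) = (T*(2 + T))*(T + 101) = (T*(2 + T))*(101 + T) = T*(2 + T)*(101 + T))
H(o) - m = -127*(2 - 127)*(101 - 127) - 1*(-23423) = -127*(-125)*(-26) + 23423 = -412750 + 23423 = -389327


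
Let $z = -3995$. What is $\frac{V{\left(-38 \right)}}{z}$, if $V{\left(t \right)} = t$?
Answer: $\frac{38}{3995} \approx 0.0095119$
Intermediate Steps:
$\frac{V{\left(-38 \right)}}{z} = - \frac{38}{-3995} = \left(-38\right) \left(- \frac{1}{3995}\right) = \frac{38}{3995}$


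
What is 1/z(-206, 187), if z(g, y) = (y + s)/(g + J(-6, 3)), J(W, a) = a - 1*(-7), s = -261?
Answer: 98/37 ≈ 2.6486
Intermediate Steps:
J(W, a) = 7 + a (J(W, a) = a + 7 = 7 + a)
z(g, y) = (-261 + y)/(10 + g) (z(g, y) = (y - 261)/(g + (7 + 3)) = (-261 + y)/(g + 10) = (-261 + y)/(10 + g))
1/z(-206, 187) = 1/((-261 + 187)/(10 - 206)) = 1/(-74/(-196)) = 1/(-1/196*(-74)) = 1/(37/98) = 98/37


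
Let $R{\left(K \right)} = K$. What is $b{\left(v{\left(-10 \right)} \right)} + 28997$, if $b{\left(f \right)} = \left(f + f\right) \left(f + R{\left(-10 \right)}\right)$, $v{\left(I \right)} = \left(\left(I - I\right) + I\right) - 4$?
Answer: $29669$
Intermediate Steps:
$v{\left(I \right)} = -4 + I$ ($v{\left(I \right)} = \left(0 + I\right) - 4 = I - 4 = -4 + I$)
$b{\left(f \right)} = 2 f \left(-10 + f\right)$ ($b{\left(f \right)} = \left(f + f\right) \left(f - 10\right) = 2 f \left(-10 + f\right)$)
$b{\left(v{\left(-10 \right)} \right)} + 28997 = 2 \left(-4 - 10\right) \left(-10 - 14\right) + 28997 = 2 \left(-14\right) \left(-10 - 14\right) + 28997 = 2 \left(-14\right) \left(-24\right) + 28997 = 672 + 28997 = 29669$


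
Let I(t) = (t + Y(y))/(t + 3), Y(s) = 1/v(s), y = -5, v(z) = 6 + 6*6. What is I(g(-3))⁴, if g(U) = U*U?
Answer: 20632736881/64524128256 ≈ 0.31977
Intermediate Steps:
v(z) = 42 (v(z) = 6 + 36 = 42)
Y(s) = 1/42
g(U) = U²
I(t) = (1/42 + t)/(3 + t) (I(t) = (t + 1/42)/(t + 3) = (1/42 + t)/(3 + t))
I(g(-3))⁴ = ((1/42 + (-3)²)/(3 + (-3)²))⁴ = ((1/42 + 9)/(3 + 9))⁴ = ((379/42)/12)⁴ = ((1/12)*(379/42))⁴ = (379/504)⁴ = 20632736881/64524128256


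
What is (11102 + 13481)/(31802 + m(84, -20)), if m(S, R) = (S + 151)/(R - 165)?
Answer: 909571/1176627 ≈ 0.77303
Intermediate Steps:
m(S, R) = (151 + S)/(-165 + R)
(11102 + 13481)/(31802 + m(84, -20)) = (11102 + 13481)/(31802 + (151 + 84)/(-165 - 20)) = 24583/(31802 + 235/(-185)) = 24583/(31802 - 1/185*235) = 24583/(31802 - 47/37) = 24583/(1176627/37) = 24583*(37/1176627) = 909571/1176627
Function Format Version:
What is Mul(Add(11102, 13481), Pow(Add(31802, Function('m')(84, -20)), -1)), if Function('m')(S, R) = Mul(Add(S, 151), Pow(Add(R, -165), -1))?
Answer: Rational(909571, 1176627) ≈ 0.77303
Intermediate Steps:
Function('m')(S, R) = Mul(Pow(Add(-165, R), -1), Add(151, S)) (Function('m')(S, R) = Mul(Add(151, S), Pow(Add(-165, R), -1)) = Mul(Pow(Add(-165, R), -1), Add(151, S)))
Mul(Add(11102, 13481), Pow(Add(31802, Function('m')(84, -20)), -1)) = Mul(Add(11102, 13481), Pow(Add(31802, Mul(Pow(Add(-165, -20), -1), Add(151, 84))), -1)) = Mul(24583, Pow(Add(31802, Mul(Pow(-185, -1), 235)), -1)) = Mul(24583, Pow(Add(31802, Mul(Rational(-1, 185), 235)), -1)) = Mul(24583, Pow(Add(31802, Rational(-47, 37)), -1)) = Mul(24583, Pow(Rational(1176627, 37), -1)) = Mul(24583, Rational(37, 1176627)) = Rational(909571, 1176627)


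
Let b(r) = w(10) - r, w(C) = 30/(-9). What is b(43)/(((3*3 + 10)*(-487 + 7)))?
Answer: 139/27360 ≈ 0.0050804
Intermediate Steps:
w(C) = -10/3 (w(C) = 30*(-1/9) = -10/3)
b(r) = -10/3 - r
b(43)/(((3*3 + 10)*(-487 + 7))) = (-10/3 - 1*43)/(((3*3 + 10)*(-487 + 7))) = (-10/3 - 43)/(((9 + 10)*(-480))) = -139/(3*(19*(-480))) = -139/3/(-9120) = -139/3*(-1/9120) = 139/27360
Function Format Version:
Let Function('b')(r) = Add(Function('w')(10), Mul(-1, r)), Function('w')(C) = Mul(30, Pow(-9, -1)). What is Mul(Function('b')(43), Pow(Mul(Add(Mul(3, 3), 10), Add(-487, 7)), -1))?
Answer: Rational(139, 27360) ≈ 0.0050804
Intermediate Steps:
Function('w')(C) = Rational(-10, 3) (Function('w')(C) = Mul(30, Rational(-1, 9)) = Rational(-10, 3))
Function('b')(r) = Add(Rational(-10, 3), Mul(-1, r))
Mul(Function('b')(43), Pow(Mul(Add(Mul(3, 3), 10), Add(-487, 7)), -1)) = Mul(Add(Rational(-10, 3), Mul(-1, 43)), Pow(Mul(Add(Mul(3, 3), 10), Add(-487, 7)), -1)) = Mul(Add(Rational(-10, 3), -43), Pow(Mul(Add(9, 10), -480), -1)) = Mul(Rational(-139, 3), Pow(Mul(19, -480), -1)) = Mul(Rational(-139, 3), Pow(-9120, -1)) = Mul(Rational(-139, 3), Rational(-1, 9120)) = Rational(139, 27360)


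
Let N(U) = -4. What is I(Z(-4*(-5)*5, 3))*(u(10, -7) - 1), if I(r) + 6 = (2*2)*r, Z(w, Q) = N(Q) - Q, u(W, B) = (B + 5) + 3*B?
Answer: 816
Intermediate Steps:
u(W, B) = 5 + 4*B (u(W, B) = (5 + B) + 3*B = 5 + 4*B)
Z(w, Q) = -4 - Q
I(r) = -6 + 4*r (I(r) = -6 + (2*2)*r = -6 + 4*r)
I(Z(-4*(-5)*5, 3))*(u(10, -7) - 1) = (-6 + 4*(-4 - 1*3))*((5 + 4*(-7)) - 1) = (-6 + 4*(-4 - 3))*((5 - 28) - 1) = (-6 + 4*(-7))*(-23 - 1) = (-6 - 28)*(-24) = -34*(-24) = 816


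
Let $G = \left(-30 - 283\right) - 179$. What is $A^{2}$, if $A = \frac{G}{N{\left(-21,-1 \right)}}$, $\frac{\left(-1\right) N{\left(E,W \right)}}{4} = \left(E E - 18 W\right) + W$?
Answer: $\frac{15129}{209764} \approx 0.072124$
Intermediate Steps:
$N{\left(E,W \right)} = - 4 E^{2} + 68 W$ ($N{\left(E,W \right)} = - 4 \left(\left(E E - 18 W\right) + W\right) = - 4 \left(\left(E^{2} - 18 W\right) + W\right) = - 4 \left(E^{2} - 17 W\right) = - 4 E^{2} + 68 W$)
$G = -492$ ($G = -313 - 179 = -492$)
$A = \frac{123}{458}$ ($A = - \frac{492}{- 4 \left(-21\right)^{2} + 68 \left(-1\right)} = - \frac{492}{\left(-4\right) 441 - 68} = - \frac{492}{-1764 - 68} = - \frac{492}{-1832} = \left(-492\right) \left(- \frac{1}{1832}\right) = \frac{123}{458} \approx 0.26856$)
$A^{2} = \left(\frac{123}{458}\right)^{2} = \frac{15129}{209764}$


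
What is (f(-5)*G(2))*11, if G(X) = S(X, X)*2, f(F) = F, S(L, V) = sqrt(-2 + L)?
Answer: 0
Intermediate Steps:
G(X) = 2*sqrt(-2 + X) (G(X) = sqrt(-2 + X)*2 = 2*sqrt(-2 + X))
(f(-5)*G(2))*11 = -10*sqrt(-2 + 2)*11 = -10*sqrt(0)*11 = -10*0*11 = -5*0*11 = 0*11 = 0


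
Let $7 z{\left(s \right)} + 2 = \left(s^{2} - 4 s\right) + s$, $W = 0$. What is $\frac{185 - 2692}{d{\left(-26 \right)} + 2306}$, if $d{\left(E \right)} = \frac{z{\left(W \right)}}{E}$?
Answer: $- \frac{228137}{209847} \approx -1.0872$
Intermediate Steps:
$z{\left(s \right)} = - \frac{2}{7} - \frac{3 s}{7} + \frac{s^{2}}{7}$ ($z{\left(s \right)} = - \frac{2}{7} + \frac{\left(s^{2} - 4 s\right) + s}{7} = - \frac{2}{7} + \frac{s^{2} - 3 s}{7} = - \frac{2}{7} + \left(- \frac{3 s}{7} + \frac{s^{2}}{7}\right) = - \frac{2}{7} - \frac{3 s}{7} + \frac{s^{2}}{7}$)
$d{\left(E \right)} = - \frac{2}{7 E}$ ($d{\left(E \right)} = \frac{- \frac{2}{7} - 0 + \frac{0^{2}}{7}}{E} = \frac{- \frac{2}{7} + 0 + \frac{1}{7} \cdot 0}{E} = \frac{- \frac{2}{7} + 0 + 0}{E} = - \frac{2}{7 E}$)
$\frac{185 - 2692}{d{\left(-26 \right)} + 2306} = \frac{185 - 2692}{- \frac{2}{7 \left(-26\right)} + 2306} = - \frac{2507}{\left(- \frac{2}{7}\right) \left(- \frac{1}{26}\right) + 2306} = - \frac{2507}{\frac{1}{91} + 2306} = - \frac{2507}{\frac{209847}{91}} = \left(-2507\right) \frac{91}{209847} = - \frac{228137}{209847}$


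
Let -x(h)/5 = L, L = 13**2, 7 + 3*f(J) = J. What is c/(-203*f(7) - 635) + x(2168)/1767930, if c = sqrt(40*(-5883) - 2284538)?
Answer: -169/353586 - I*sqrt(2519858)/635 ≈ -0.00047796 - 2.4999*I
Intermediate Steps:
f(J) = -7/3 + J/3
L = 169
x(h) = -845 (x(h) = -5*169 = -845)
c = I*sqrt(2519858) (c = sqrt(-235320 - 2284538) = sqrt(-2519858) = I*sqrt(2519858) ≈ 1587.4*I)
c/(-203*f(7) - 635) + x(2168)/1767930 = (I*sqrt(2519858))/(-203*(-7/3 + (1/3)*7) - 635) - 845/1767930 = (I*sqrt(2519858))/(-203*(-7/3 + 7/3) - 635) - 845*1/1767930 = (I*sqrt(2519858))/(-203*0 - 635) - 169/353586 = (I*sqrt(2519858))/(0 - 635) - 169/353586 = (I*sqrt(2519858))/(-635) - 169/353586 = (I*sqrt(2519858))*(-1/635) - 169/353586 = -I*sqrt(2519858)/635 - 169/353586 = -169/353586 - I*sqrt(2519858)/635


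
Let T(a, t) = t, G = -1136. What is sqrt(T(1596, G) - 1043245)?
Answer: I*sqrt(1044381) ≈ 1021.9*I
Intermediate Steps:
sqrt(T(1596, G) - 1043245) = sqrt(-1136 - 1043245) = sqrt(-1044381) = I*sqrt(1044381)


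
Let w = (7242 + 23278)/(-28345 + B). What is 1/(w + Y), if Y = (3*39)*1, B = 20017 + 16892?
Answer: 2141/258127 ≈ 0.0082944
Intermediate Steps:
B = 36909
w = 7630/2141 (w = (7242 + 23278)/(-28345 + 36909) = 30520/8564 = 30520*(1/8564) = 7630/2141 ≈ 3.5638)
Y = 117 (Y = 117*1 = 117)
1/(w + Y) = 1/(7630/2141 + 117) = 1/(258127/2141) = 2141/258127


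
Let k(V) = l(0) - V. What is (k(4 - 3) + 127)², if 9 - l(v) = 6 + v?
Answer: 16641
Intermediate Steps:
l(v) = 3 - v (l(v) = 9 - (6 + v) = 9 + (-6 - v) = 3 - v)
k(V) = 3 - V (k(V) = (3 - 1*0) - V = (3 + 0) - V = 3 - V)
(k(4 - 3) + 127)² = ((3 - (4 - 3)) + 127)² = ((3 - 1*1) + 127)² = ((3 - 1) + 127)² = (2 + 127)² = 129² = 16641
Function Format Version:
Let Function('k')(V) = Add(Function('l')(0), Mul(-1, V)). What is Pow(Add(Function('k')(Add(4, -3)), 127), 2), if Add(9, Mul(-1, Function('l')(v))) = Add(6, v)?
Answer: 16641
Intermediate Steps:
Function('l')(v) = Add(3, Mul(-1, v)) (Function('l')(v) = Add(9, Mul(-1, Add(6, v))) = Add(9, Add(-6, Mul(-1, v))) = Add(3, Mul(-1, v)))
Function('k')(V) = Add(3, Mul(-1, V)) (Function('k')(V) = Add(Add(3, Mul(-1, 0)), Mul(-1, V)) = Add(Add(3, 0), Mul(-1, V)) = Add(3, Mul(-1, V)))
Pow(Add(Function('k')(Add(4, -3)), 127), 2) = Pow(Add(Add(3, Mul(-1, Add(4, -3))), 127), 2) = Pow(Add(Add(3, Mul(-1, 1)), 127), 2) = Pow(Add(Add(3, -1), 127), 2) = Pow(Add(2, 127), 2) = Pow(129, 2) = 16641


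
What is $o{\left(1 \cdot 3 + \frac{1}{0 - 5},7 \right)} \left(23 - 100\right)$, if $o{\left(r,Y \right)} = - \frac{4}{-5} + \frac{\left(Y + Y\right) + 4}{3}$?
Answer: $- \frac{2618}{5} \approx -523.6$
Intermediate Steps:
$o{\left(r,Y \right)} = \frac{32}{15} + \frac{2 Y}{3}$ ($o{\left(r,Y \right)} = \left(-4\right) \left(- \frac{1}{5}\right) + \left(2 Y + 4\right) \frac{1}{3} = \frac{4}{5} + \left(4 + 2 Y\right) \frac{1}{3} = \frac{4}{5} + \left(\frac{4}{3} + \frac{2 Y}{3}\right) = \frac{32}{15} + \frac{2 Y}{3}$)
$o{\left(1 \cdot 3 + \frac{1}{0 - 5},7 \right)} \left(23 - 100\right) = \left(\frac{32}{15} + \frac{2}{3} \cdot 7\right) \left(23 - 100\right) = \left(\frac{32}{15} + \frac{14}{3}\right) \left(-77\right) = \frac{34}{5} \left(-77\right) = - \frac{2618}{5}$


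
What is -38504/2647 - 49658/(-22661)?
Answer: -741094418/59983667 ≈ -12.355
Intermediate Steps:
-38504/2647 - 49658/(-22661) = -38504*1/2647 - 49658*(-1/22661) = -38504/2647 + 49658/22661 = -741094418/59983667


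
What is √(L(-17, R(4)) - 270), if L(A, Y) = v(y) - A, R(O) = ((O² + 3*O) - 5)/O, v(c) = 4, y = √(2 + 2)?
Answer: I*√249 ≈ 15.78*I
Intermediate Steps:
y = 2 (y = √4 = 2)
R(O) = (-5 + O² + 3*O)/O
L(A, Y) = 4 - A
√(L(-17, R(4)) - 270) = √((4 - 1*(-17)) - 270) = √((4 + 17) - 270) = √(21 - 270) = √(-249) = I*√249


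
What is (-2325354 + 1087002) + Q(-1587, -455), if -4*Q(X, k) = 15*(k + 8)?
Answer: -4946703/4 ≈ -1.2367e+6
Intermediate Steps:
Q(X, k) = -30 - 15*k/4 (Q(X, k) = -15*(k + 8)/4 = -15*(8 + k)/4 = -(120 + 15*k)/4 = -30 - 15*k/4)
(-2325354 + 1087002) + Q(-1587, -455) = (-2325354 + 1087002) + (-30 - 15/4*(-455)) = -1238352 + (-30 + 6825/4) = -1238352 + 6705/4 = -4946703/4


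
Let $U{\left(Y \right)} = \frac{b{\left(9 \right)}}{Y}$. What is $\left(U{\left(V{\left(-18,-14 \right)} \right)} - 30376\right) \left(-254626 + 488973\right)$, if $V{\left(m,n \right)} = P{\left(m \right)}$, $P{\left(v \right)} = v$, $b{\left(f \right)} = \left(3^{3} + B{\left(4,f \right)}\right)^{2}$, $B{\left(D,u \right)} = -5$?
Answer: $- \frac{64123432222}{9} \approx -7.1248 \cdot 10^{9}$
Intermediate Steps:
$b{\left(f \right)} = 484$ ($b{\left(f \right)} = \left(3^{3} - 5\right)^{2} = \left(27 - 5\right)^{2} = 22^{2} = 484$)
$V{\left(m,n \right)} = m$
$U{\left(Y \right)} = \frac{484}{Y}$
$\left(U{\left(V{\left(-18,-14 \right)} \right)} - 30376\right) \left(-254626 + 488973\right) = \left(\frac{484}{-18} - 30376\right) \left(-254626 + 488973\right) = \left(484 \left(- \frac{1}{18}\right) - 30376\right) 234347 = \left(- \frac{242}{9} - 30376\right) 234347 = \left(- \frac{273626}{9}\right) 234347 = - \frac{64123432222}{9}$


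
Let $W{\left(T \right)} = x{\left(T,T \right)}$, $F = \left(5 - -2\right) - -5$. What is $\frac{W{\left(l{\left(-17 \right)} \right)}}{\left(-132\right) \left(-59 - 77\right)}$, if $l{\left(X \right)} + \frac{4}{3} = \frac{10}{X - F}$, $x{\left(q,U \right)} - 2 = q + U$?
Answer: $- \frac{59}{780912} \approx -7.5553 \cdot 10^{-5}$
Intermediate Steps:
$F = 12$ ($F = \left(5 + 2\right) + 5 = 7 + 5 = 12$)
$x{\left(q,U \right)} = 2 + U + q$ ($x{\left(q,U \right)} = 2 + \left(q + U\right) = 2 + \left(U + q\right) = 2 + U + q$)
$l{\left(X \right)} = - \frac{4}{3} + \frac{10}{-12 + X}$ ($l{\left(X \right)} = - \frac{4}{3} + \frac{10}{X - 12} = - \frac{4}{3} + \frac{10}{-12 + X}$)
$W{\left(T \right)} = 2 + 2 T$ ($W{\left(T \right)} = 2 + T + T = 2 + 2 T$)
$\frac{W{\left(l{\left(-17 \right)} \right)}}{\left(-132\right) \left(-59 - 77\right)} = \frac{2 + 2 \frac{2 \left(39 - -34\right)}{3 \left(-12 - 17\right)}}{\left(-132\right) \left(-59 - 77\right)} = \frac{2 + 2 \frac{2 \left(39 + 34\right)}{3 \left(-29\right)}}{\left(-132\right) \left(-136\right)} = \frac{2 + 2 \cdot \frac{2}{3} \left(- \frac{1}{29}\right) 73}{17952} = \left(2 + 2 \left(- \frac{146}{87}\right)\right) \frac{1}{17952} = \left(2 - \frac{292}{87}\right) \frac{1}{17952} = \left(- \frac{118}{87}\right) \frac{1}{17952} = - \frac{59}{780912}$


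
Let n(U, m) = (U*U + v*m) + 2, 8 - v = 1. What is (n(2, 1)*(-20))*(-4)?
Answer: 1040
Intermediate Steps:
v = 7 (v = 8 - 1*1 = 8 - 1 = 7)
n(U, m) = 2 + U² + 7*m (n(U, m) = (U*U + 7*m) + 2 = (U² + 7*m) + 2 = 2 + U² + 7*m)
(n(2, 1)*(-20))*(-4) = ((2 + 2² + 7*1)*(-20))*(-4) = ((2 + 4 + 7)*(-20))*(-4) = (13*(-20))*(-4) = -260*(-4) = 1040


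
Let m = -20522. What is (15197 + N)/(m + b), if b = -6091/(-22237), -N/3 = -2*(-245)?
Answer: -305247299/456341623 ≈ -0.66890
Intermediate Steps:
N = -1470 (N = -(-6)*(-245) = -3*490 = -1470)
b = 6091/22237 (b = -6091*(-1/22237) = 6091/22237 ≈ 0.27391)
(15197 + N)/(m + b) = (15197 - 1470)/(-20522 + 6091/22237) = 13727/(-456341623/22237) = 13727*(-22237/456341623) = -305247299/456341623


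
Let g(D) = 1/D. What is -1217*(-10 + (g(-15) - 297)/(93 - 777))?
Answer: 29860312/2565 ≈ 11641.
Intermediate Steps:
-1217*(-10 + (g(-15) - 297)/(93 - 777)) = -1217*(-10 + (1/(-15) - 297)/(93 - 777)) = -1217*(-10 + (-1/15 - 297)/(-684)) = -1217*(-10 - 4456/15*(-1/684)) = -1217*(-10 + 1114/2565) = -1217*(-24536/2565) = 29860312/2565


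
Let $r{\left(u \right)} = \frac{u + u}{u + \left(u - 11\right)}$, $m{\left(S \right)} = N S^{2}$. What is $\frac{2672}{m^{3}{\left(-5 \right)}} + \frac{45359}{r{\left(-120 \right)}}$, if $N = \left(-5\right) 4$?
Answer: $\frac{4447308201121}{93750000} \approx 47438.0$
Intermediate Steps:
$N = -20$
$m{\left(S \right)} = - 20 S^{2}$
$r{\left(u \right)} = \frac{2 u}{-11 + 2 u}$ ($r{\left(u \right)} = \frac{2 u}{u + \left(u - 11\right)} = \frac{2 u}{u + \left(-11 + u\right)} = \frac{2 u}{-11 + 2 u}$)
$\frac{2672}{m^{3}{\left(-5 \right)}} + \frac{45359}{r{\left(-120 \right)}} = \frac{2672}{\left(- 20 \left(-5\right)^{2}\right)^{3}} + \frac{45359}{2 \left(-120\right) \frac{1}{-11 + 2 \left(-120\right)}} = \frac{2672}{\left(\left(-20\right) 25\right)^{3}} + \frac{45359}{2 \left(-120\right) \frac{1}{-11 - 240}} = \frac{2672}{\left(-500\right)^{3}} + \frac{45359}{2 \left(-120\right) \frac{1}{-251}} = \frac{2672}{-125000000} + \frac{45359}{2 \left(-120\right) \left(- \frac{1}{251}\right)} = 2672 \left(- \frac{1}{125000000}\right) + \frac{45359}{\frac{240}{251}} = - \frac{167}{7812500} + 45359 \cdot \frac{251}{240} = - \frac{167}{7812500} + \frac{11385109}{240} = \frac{4447308201121}{93750000}$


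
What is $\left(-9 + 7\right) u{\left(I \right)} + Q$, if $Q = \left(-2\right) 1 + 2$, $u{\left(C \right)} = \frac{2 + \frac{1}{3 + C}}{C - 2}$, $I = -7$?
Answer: $\frac{7}{18} \approx 0.38889$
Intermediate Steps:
$u{\left(C \right)} = \frac{2 + \frac{1}{3 + C}}{-2 + C}$
$Q = 0$ ($Q = -2 + 2 = 0$)
$\left(-9 + 7\right) u{\left(I \right)} + Q = \left(-9 + 7\right) \frac{7 + 2 \left(-7\right)}{-6 - 7 + \left(-7\right)^{2}} + 0 = - 2 \frac{7 - 14}{-6 - 7 + 49} + 0 = - 2 \cdot \frac{1}{36} \left(-7\right) + 0 = \left(-2\right) \left(- \frac{7}{36}\right) + 0 = \frac{7}{18} + 0 = \frac{7}{18}$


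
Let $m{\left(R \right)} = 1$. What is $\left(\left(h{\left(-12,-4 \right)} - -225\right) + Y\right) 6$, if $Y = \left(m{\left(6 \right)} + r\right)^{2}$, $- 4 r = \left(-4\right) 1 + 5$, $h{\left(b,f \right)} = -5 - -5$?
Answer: $\frac{10827}{8} \approx 1353.4$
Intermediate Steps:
$h{\left(b,f \right)} = 0$ ($h{\left(b,f \right)} = -5 + 5 = 0$)
$r = - \frac{1}{4}$ ($r = - \frac{\left(-4\right) 1 + 5}{4} = - \frac{-4 + 5}{4} = \left(- \frac{1}{4}\right) 1 = - \frac{1}{4} \approx -0.25$)
$Y = \frac{9}{16}$ ($Y = \left(1 - \frac{1}{4}\right)^{2} = \left(\frac{3}{4}\right)^{2} = \frac{9}{16} \approx 0.5625$)
$\left(\left(h{\left(-12,-4 \right)} - -225\right) + Y\right) 6 = \left(\left(0 - -225\right) + \frac{9}{16}\right) 6 = \left(\left(0 + 225\right) + \frac{9}{16}\right) 6 = \left(225 + \frac{9}{16}\right) 6 = \frac{3609}{16} \cdot 6 = \frac{10827}{8}$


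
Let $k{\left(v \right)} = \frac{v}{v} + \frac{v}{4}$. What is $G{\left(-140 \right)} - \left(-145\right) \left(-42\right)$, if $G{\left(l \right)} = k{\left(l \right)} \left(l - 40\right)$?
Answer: $30$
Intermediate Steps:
$k{\left(v \right)} = 1 + \frac{v}{4}$ ($k{\left(v \right)} = 1 + v \frac{1}{4} = 1 + \frac{v}{4}$)
$G{\left(l \right)} = \left(1 + \frac{l}{4}\right) \left(-40 + l\right)$ ($G{\left(l \right)} = \left(1 + \frac{l}{4}\right) \left(l - 40\right) = \left(1 + \frac{l}{4}\right) \left(-40 + l\right)$)
$G{\left(-140 \right)} - \left(-145\right) \left(-42\right) = \frac{\left(-40 - 140\right) \left(4 - 140\right)}{4} - \left(-145\right) \left(-42\right) = \frac{1}{4} \left(-180\right) \left(-136\right) - 6090 = 6120 - 6090 = 30$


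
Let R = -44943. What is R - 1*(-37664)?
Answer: -7279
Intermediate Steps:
R - 1*(-37664) = -44943 - 1*(-37664) = -44943 + 37664 = -7279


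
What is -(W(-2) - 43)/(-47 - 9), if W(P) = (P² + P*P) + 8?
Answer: -27/56 ≈ -0.48214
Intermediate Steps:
W(P) = 8 + 2*P² (W(P) = (P² + P²) + 8 = 2*P² + 8 = 8 + 2*P²)
-(W(-2) - 43)/(-47 - 9) = -((8 + 2*(-2)²) - 43)/(-47 - 9) = -((8 + 2*4) - 43)/(-56) = -((8 + 8) - 43)*(-1)/56 = -(16 - 43)*(-1)/56 = -(-27)*(-1)/56 = -1*27/56 = -27/56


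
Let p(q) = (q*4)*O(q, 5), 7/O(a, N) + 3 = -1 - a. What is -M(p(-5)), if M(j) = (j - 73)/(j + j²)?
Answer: 213/19460 ≈ 0.010946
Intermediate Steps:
O(a, N) = 7/(-4 - a) (O(a, N) = 7/(-3 + (-1 - a)) = 7/(-4 - a))
p(q) = -28*q/(4 + q) (p(q) = (q*4)*(-7/(4 + q)) = (4*q)*(-7/(4 + q)) = -28*q/(4 + q))
M(j) = (-73 + j)/(j + j²)
-M(p(-5)) = -(-73 - 28*(-5)/(4 - 5))/(((-28*(-5)/(4 - 5)))*(1 - 28*(-5)/(4 - 5))) = -(-73 - 28*(-5)/(-1))/(((-28*(-5)/(-1)))*(1 - 28*(-5)/(-1))) = -(-73 - 28*(-5)*(-1))/(((-28*(-5)*(-1)))*(1 - 28*(-5)*(-1))) = -(-73 - 140)/((-140)*(1 - 140)) = -(-1)*(-213)/(140*(-139)) = -(-1)*(-1)*(-213)/(140*139) = -1*(-213/19460) = 213/19460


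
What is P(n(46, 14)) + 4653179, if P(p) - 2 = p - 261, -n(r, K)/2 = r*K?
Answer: 4651632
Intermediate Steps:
n(r, K) = -2*K*r (n(r, K) = -2*r*K = -2*K*r)
P(p) = -259 + p (P(p) = 2 + (p - 261) = 2 + (-261 + p) = -259 + p)
P(n(46, 14)) + 4653179 = (-259 - 2*14*46) + 4653179 = (-259 - 1288) + 4653179 = -1547 + 4653179 = 4651632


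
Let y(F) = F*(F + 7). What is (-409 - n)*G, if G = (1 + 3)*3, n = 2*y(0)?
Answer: -4908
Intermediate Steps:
y(F) = F*(7 + F)
n = 0 (n = 2*(0*(7 + 0)) = 2*(0*7) = 2*0 = 0)
G = 12 (G = 4*3 = 12)
(-409 - n)*G = (-409 - 1*0)*12 = (-409 + 0)*12 = -409*12 = -4908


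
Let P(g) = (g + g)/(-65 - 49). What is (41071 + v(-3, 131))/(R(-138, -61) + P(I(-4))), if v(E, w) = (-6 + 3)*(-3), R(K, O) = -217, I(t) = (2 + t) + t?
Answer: -60040/317 ≈ -189.40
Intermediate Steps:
I(t) = 2 + 2*t
P(g) = -g/57 (P(g) = (2*g)/(-114) = (2*g)*(-1/114) = -g/57)
v(E, w) = 9 (v(E, w) = -3*(-3) = 9)
(41071 + v(-3, 131))/(R(-138, -61) + P(I(-4))) = (41071 + 9)/(-217 - (2 + 2*(-4))/57) = 41080/(-217 - (2 - 8)/57) = 41080/(-217 - 1/57*(-6)) = 41080/(-217 + 2/19) = 41080/(-4121/19) = 41080*(-19/4121) = -60040/317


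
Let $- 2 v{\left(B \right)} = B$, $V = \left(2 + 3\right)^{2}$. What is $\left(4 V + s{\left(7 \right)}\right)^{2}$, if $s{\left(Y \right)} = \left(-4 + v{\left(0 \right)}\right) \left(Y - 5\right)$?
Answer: $8464$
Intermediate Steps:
$V = 25$ ($V = 5^{2} = 25$)
$v{\left(B \right)} = - \frac{B}{2}$
$s{\left(Y \right)} = 20 - 4 Y$ ($s{\left(Y \right)} = \left(-4 - 0\right) \left(Y - 5\right) = \left(-4 + 0\right) \left(-5 + Y\right) = - 4 \left(-5 + Y\right) = 20 - 4 Y$)
$\left(4 V + s{\left(7 \right)}\right)^{2} = \left(4 \cdot 25 + \left(20 - 28\right)\right)^{2} = \left(100 + \left(20 - 28\right)\right)^{2} = \left(100 - 8\right)^{2} = 92^{2} = 8464$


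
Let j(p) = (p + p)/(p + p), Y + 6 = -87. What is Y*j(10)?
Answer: -93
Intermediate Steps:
Y = -93 (Y = -6 - 87 = -93)
j(p) = 1 (j(p) = (2*p)/((2*p)) = (2*p)*(1/(2*p)) = 1)
Y*j(10) = -93*1 = -93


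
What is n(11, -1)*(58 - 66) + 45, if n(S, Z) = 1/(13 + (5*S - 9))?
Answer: 2647/59 ≈ 44.864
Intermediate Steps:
n(S, Z) = 1/(4 + 5*S) (n(S, Z) = 1/(13 + (-9 + 5*S)) = 1/(4 + 5*S))
n(11, -1)*(58 - 66) + 45 = (58 - 66)/(4 + 5*11) + 45 = -8/(4 + 55) + 45 = -8/59 + 45 = 2647/59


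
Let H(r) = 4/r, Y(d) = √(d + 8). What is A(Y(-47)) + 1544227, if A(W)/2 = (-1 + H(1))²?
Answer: 1544245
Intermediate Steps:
Y(d) = √(8 + d)
A(W) = 18 (A(W) = 2*(-1 + 4/1)² = 2*(-1 + 4*1)² = 2*(-1 + 4)² = 2*3² = 2*9 = 18)
A(Y(-47)) + 1544227 = 18 + 1544227 = 1544245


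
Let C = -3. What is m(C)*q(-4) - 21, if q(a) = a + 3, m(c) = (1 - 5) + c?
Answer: -14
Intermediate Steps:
m(c) = -4 + c
q(a) = 3 + a
m(C)*q(-4) - 21 = (-4 - 3)*(3 - 4) - 21 = -7*(-1) - 21 = 7 - 21 = -14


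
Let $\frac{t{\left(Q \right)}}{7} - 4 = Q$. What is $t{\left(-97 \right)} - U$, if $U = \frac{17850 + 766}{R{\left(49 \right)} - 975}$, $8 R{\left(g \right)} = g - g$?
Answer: $- \frac{47393}{75} \approx -631.91$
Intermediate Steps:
$R{\left(g \right)} = 0$ ($R{\left(g \right)} = \frac{g - g}{8} = \frac{1}{8} \cdot 0 = 0$)
$t{\left(Q \right)} = 28 + 7 Q$
$U = - \frac{1432}{75}$ ($U = \frac{17850 + 766}{0 - 975} = \frac{18616}{-975} = 18616 \left(- \frac{1}{975}\right) = - \frac{1432}{75} \approx -19.093$)
$t{\left(-97 \right)} - U = \left(28 + 7 \left(-97\right)\right) - - \frac{1432}{75} = \left(28 - 679\right) + \frac{1432}{75} = -651 + \frac{1432}{75} = - \frac{47393}{75}$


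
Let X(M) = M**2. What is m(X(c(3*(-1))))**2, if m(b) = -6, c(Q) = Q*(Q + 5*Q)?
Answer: 36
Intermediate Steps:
c(Q) = 6*Q**2 (c(Q) = Q*(6*Q) = 6*Q**2)
m(X(c(3*(-1))))**2 = (-6)**2 = 36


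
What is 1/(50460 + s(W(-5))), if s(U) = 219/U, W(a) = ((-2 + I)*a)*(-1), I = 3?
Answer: 5/252519 ≈ 1.9801e-5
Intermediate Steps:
W(a) = -a (W(a) = ((-2 + 3)*a)*(-1) = (1*a)*(-1) = a*(-1) = -a)
1/(50460 + s(W(-5))) = 1/(50460 + 219/((-1*(-5)))) = 1/(50460 + 219/5) = 1/(252519/5) = 5/252519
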